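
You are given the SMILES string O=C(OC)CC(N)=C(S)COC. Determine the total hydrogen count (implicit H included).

13

Walk through each heavy atom and fill implicit hydrogens from standard valence (C 4, N 3, O 2, S 2, halogen 1):
  atom 1: O, bond orders sum to 2 (valence 2) → 0 H
  atom 2: C, bond orders sum to 4 (valence 4) → 0 H
  atom 3: O, bond orders sum to 2 (valence 2) → 0 H
  atom 4: C, bond orders sum to 1 (valence 4) → 3 H
  atom 5: C, bond orders sum to 2 (valence 4) → 2 H
  atom 6: C, bond orders sum to 4 (valence 4) → 0 H
  atom 7: N, bond orders sum to 1 (valence 3) → 2 H
  atom 8: C, bond orders sum to 4 (valence 4) → 0 H
  atom 9: S, bond orders sum to 1 (valence 2) → 1 H
  atom 10: C, bond orders sum to 2 (valence 4) → 2 H
  atom 11: O, bond orders sum to 2 (valence 2) → 0 H
  atom 12: C, bond orders sum to 1 (valence 4) → 3 H
Total hydrogens: 13.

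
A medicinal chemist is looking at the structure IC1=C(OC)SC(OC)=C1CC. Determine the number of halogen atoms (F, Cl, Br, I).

Halogen atoms appear at heavy-atom position 1 (1×I).
Other groups present: 2 ether.
Halogen count: 1.

1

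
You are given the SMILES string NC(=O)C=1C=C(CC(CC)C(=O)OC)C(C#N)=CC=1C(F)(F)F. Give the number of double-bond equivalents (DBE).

Degree of unsaturation = (number of rings) + (number of π bonds).
Ring closures in the SMILES: 1.
π bonds: 5 double bonds (each 1 DoU), 1 triple bond (each 2 DoU) → 7 DoU from unsaturation.
Total DoU = 1 + 7 = 8.

8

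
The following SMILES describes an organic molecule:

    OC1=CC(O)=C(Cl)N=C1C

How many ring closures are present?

In SMILES, each pair of matching ring-closure digits denotes one ring-closing bond; the number of such bonds equals the number of independent rings.
Ring-closure bonds here: 1.

1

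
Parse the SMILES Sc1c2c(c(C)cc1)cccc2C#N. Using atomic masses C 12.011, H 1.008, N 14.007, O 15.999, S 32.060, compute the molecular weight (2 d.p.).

199.27 g/mol

First, the molecular formula is C12H9NS (counting implicit H from valence).
  C: 12 × 12.011 = 144.132
  H: 9 × 1.008 = 9.072
  N: 1 × 14.007 = 14.007
  S: 1 × 32.060 = 32.060
Sum: 12×12.011 + 9×1.008 + 1×14.007 + 1×32.060 = 199.271 → 199.27 g/mol.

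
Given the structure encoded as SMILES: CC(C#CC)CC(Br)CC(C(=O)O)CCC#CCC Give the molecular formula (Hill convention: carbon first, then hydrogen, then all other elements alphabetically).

C16H23BrO2

Walk through each heavy atom and fill implicit hydrogens from standard valence (C 4, N 3, O 2, S 2, halogen 1):
  atom 1: C, bond orders sum to 1 (valence 4) → 3 H
  atom 2: C, bond orders sum to 3 (valence 4) → 1 H
  atom 3: C, bond orders sum to 4 (valence 4) → 0 H
  atom 4: C, bond orders sum to 4 (valence 4) → 0 H
  atom 5: C, bond orders sum to 1 (valence 4) → 3 H
  atom 6: C, bond orders sum to 2 (valence 4) → 2 H
  atom 7: C, bond orders sum to 3 (valence 4) → 1 H
  atom 8: Br (halogen, monovalent) → 0 H
  atom 9: C, bond orders sum to 2 (valence 4) → 2 H
  atom 10: C, bond orders sum to 3 (valence 4) → 1 H
  atom 11: C, bond orders sum to 4 (valence 4) → 0 H
  atom 12: O, bond orders sum to 2 (valence 2) → 0 H
  atom 13: O, bond orders sum to 1 (valence 2) → 1 H
  atom 14: C, bond orders sum to 2 (valence 4) → 2 H
  atom 15: C, bond orders sum to 2 (valence 4) → 2 H
  atom 16: C, bond orders sum to 4 (valence 4) → 0 H
  atom 17: C, bond orders sum to 4 (valence 4) → 0 H
  atom 18: C, bond orders sum to 2 (valence 4) → 2 H
  atom 19: C, bond orders sum to 1 (valence 4) → 3 H
Totals → C:16, H:23, Br:1, O:2.
In Hill order: C16H23BrO2.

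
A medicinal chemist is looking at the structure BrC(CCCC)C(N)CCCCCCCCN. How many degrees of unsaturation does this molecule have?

0

Degree of unsaturation = (number of rings) + (number of π bonds).
Ring closures in the SMILES: 0.
π bonds: none → 0 DoU from unsaturation.
Total DoU = 0 + 0 = 0.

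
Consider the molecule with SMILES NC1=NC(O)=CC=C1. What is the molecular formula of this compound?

C5H6N2O

Walk through each heavy atom and fill implicit hydrogens from standard valence (C 4, N 3, O 2, S 2, halogen 1):
  atom 1: N, bond orders sum to 1 (valence 3) → 2 H
  atom 2: C, bond orders sum to 4 (valence 4) → 0 H
  atom 3: N, bond orders sum to 3 (valence 3) → 0 H
  atom 4: C, bond orders sum to 4 (valence 4) → 0 H
  atom 5: O, bond orders sum to 1 (valence 2) → 1 H
  atom 6: C, bond orders sum to 3 (valence 4) → 1 H
  atom 7: C, bond orders sum to 3 (valence 4) → 1 H
  atom 8: C, bond orders sum to 3 (valence 4) → 1 H
Totals → C:5, H:6, N:2, O:1.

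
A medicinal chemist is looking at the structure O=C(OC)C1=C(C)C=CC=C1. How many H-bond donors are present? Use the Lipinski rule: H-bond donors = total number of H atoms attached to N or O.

0

Donors: find every N or O and count the H atoms it carries.
  atom 1 (O): bond orders sum to 2 → 0 H
  atom 3 (O): bond orders sum to 2 → 0 H
Lipinski HBD = 0.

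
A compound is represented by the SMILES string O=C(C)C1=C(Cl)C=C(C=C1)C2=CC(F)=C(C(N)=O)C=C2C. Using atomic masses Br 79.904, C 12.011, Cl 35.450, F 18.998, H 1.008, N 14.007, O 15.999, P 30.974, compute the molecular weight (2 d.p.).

305.73 g/mol

First, the molecular formula is C16H13ClFNO2 (counting implicit H from valence).
  C: 16 × 12.011 = 192.176
  Cl: 1 × 35.450 = 35.450
  F: 1 × 18.998 = 18.998
  H: 13 × 1.008 = 13.104
  N: 1 × 14.007 = 14.007
  O: 2 × 15.999 = 31.998
Sum: 16×12.011 + 1×35.450 + 1×18.998 + 13×1.008 + 1×14.007 + 2×15.999 = 305.733 → 305.73 g/mol.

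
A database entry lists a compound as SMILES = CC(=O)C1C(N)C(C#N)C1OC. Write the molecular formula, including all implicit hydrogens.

C8H12N2O2

Walk through each heavy atom and fill implicit hydrogens from standard valence (C 4, N 3, O 2, S 2, halogen 1):
  atom 1: C, bond orders sum to 1 (valence 4) → 3 H
  atom 2: C, bond orders sum to 4 (valence 4) → 0 H
  atom 3: O, bond orders sum to 2 (valence 2) → 0 H
  atom 4: C, bond orders sum to 3 (valence 4) → 1 H
  atom 5: C, bond orders sum to 3 (valence 4) → 1 H
  atom 6: N, bond orders sum to 1 (valence 3) → 2 H
  atom 7: C, bond orders sum to 3 (valence 4) → 1 H
  atom 8: C, bond orders sum to 4 (valence 4) → 0 H
  atom 9: N, bond orders sum to 3 (valence 3) → 0 H
  atom 10: C, bond orders sum to 3 (valence 4) → 1 H
  atom 11: O, bond orders sum to 2 (valence 2) → 0 H
  atom 12: C, bond orders sum to 1 (valence 4) → 3 H
Totals → C:8, H:12, N:2, O:2.
In Hill order: C8H12N2O2.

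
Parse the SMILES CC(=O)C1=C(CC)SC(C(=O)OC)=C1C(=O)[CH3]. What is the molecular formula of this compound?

C12H14O4S

Walk through each heavy atom and fill implicit hydrogens from standard valence (C 4, N 3, O 2, S 2, halogen 1):
  atom 1: C, bond orders sum to 1 (valence 4) → 3 H
  atom 2: C, bond orders sum to 4 (valence 4) → 0 H
  atom 3: O, bond orders sum to 2 (valence 2) → 0 H
  atom 4: C, bond orders sum to 4 (valence 4) → 0 H
  atom 5: C, bond orders sum to 4 (valence 4) → 0 H
  atom 6: C, bond orders sum to 2 (valence 4) → 2 H
  atom 7: C, bond orders sum to 1 (valence 4) → 3 H
  atom 8: S, bond orders sum to 2 (valence 2) → 0 H
  atom 9: C, bond orders sum to 4 (valence 4) → 0 H
  atom 10: C, bond orders sum to 4 (valence 4) → 0 H
  atom 11: O, bond orders sum to 2 (valence 2) → 0 H
  atom 12: O, bond orders sum to 2 (valence 2) → 0 H
  atom 13: C, bond orders sum to 1 (valence 4) → 3 H
  atom 14: C, bond orders sum to 4 (valence 4) → 0 H
  atom 15: C, bond orders sum to 4 (valence 4) → 0 H
  atom 16: O, bond orders sum to 2 (valence 2) → 0 H
  atom 17: C with explicit H count 3
Totals → C:12, H:14, O:4, S:1.
In Hill order: C12H14O4S.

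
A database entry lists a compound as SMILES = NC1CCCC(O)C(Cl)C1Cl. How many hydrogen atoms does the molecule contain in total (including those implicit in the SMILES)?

Walk through each heavy atom and fill implicit hydrogens from standard valence (C 4, N 3, O 2, S 2, halogen 1):
  atom 1: N, bond orders sum to 1 (valence 3) → 2 H
  atom 2: C, bond orders sum to 3 (valence 4) → 1 H
  atom 3: C, bond orders sum to 2 (valence 4) → 2 H
  atom 4: C, bond orders sum to 2 (valence 4) → 2 H
  atom 5: C, bond orders sum to 2 (valence 4) → 2 H
  atom 6: C, bond orders sum to 3 (valence 4) → 1 H
  atom 7: O, bond orders sum to 1 (valence 2) → 1 H
  atom 8: C, bond orders sum to 3 (valence 4) → 1 H
  atom 9: Cl (halogen, monovalent) → 0 H
  atom 10: C, bond orders sum to 3 (valence 4) → 1 H
  atom 11: Cl (halogen, monovalent) → 0 H
Total hydrogens: 13.

13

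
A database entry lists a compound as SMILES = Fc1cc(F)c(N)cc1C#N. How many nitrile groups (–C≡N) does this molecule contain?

The nitrile motif appears at heavy-atom position 10 in the SMILES.
Other groups present: 1 primary amine.
Nitrile count: 1.

1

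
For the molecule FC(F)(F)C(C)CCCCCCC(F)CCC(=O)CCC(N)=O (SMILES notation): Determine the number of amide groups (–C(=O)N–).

1

The amide motif appears at heavy-atom position 21 in the SMILES.
Other groups present: 1 ketone.
Amide count: 1.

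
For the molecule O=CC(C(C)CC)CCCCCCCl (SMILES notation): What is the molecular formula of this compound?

Walk through each heavy atom and fill implicit hydrogens from standard valence (C 4, N 3, O 2, S 2, halogen 1):
  atom 1: O, bond orders sum to 2 (valence 2) → 0 H
  atom 2: C, bond orders sum to 3 (valence 4) → 1 H
  atom 3: C, bond orders sum to 3 (valence 4) → 1 H
  atom 4: C, bond orders sum to 3 (valence 4) → 1 H
  atom 5: C, bond orders sum to 1 (valence 4) → 3 H
  atom 6: C, bond orders sum to 2 (valence 4) → 2 H
  atom 7: C, bond orders sum to 1 (valence 4) → 3 H
  atom 8: C, bond orders sum to 2 (valence 4) → 2 H
  atom 9: C, bond orders sum to 2 (valence 4) → 2 H
  atom 10: C, bond orders sum to 2 (valence 4) → 2 H
  atom 11: C, bond orders sum to 2 (valence 4) → 2 H
  atom 12: C, bond orders sum to 2 (valence 4) → 2 H
  atom 13: C, bond orders sum to 2 (valence 4) → 2 H
  atom 14: Cl (halogen, monovalent) → 0 H
Totals → C:12, H:23, Cl:1, O:1.
In Hill order: C12H23ClO.

C12H23ClO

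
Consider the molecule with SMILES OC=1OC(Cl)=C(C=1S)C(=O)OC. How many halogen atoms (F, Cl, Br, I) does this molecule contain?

1

Halogen atoms appear at heavy-atom position 5 (1×Cl).
Other groups present: 1 ester, 1 hydroxyl, 1 thiol.
Halogen count: 1.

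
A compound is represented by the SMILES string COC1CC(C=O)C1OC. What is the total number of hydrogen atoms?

Walk through each heavy atom and fill implicit hydrogens from standard valence (C 4, N 3, O 2, S 2, halogen 1):
  atom 1: C, bond orders sum to 1 (valence 4) → 3 H
  atom 2: O, bond orders sum to 2 (valence 2) → 0 H
  atom 3: C, bond orders sum to 3 (valence 4) → 1 H
  atom 4: C, bond orders sum to 2 (valence 4) → 2 H
  atom 5: C, bond orders sum to 3 (valence 4) → 1 H
  atom 6: C, bond orders sum to 3 (valence 4) → 1 H
  atom 7: O, bond orders sum to 2 (valence 2) → 0 H
  atom 8: C, bond orders sum to 3 (valence 4) → 1 H
  atom 9: O, bond orders sum to 2 (valence 2) → 0 H
  atom 10: C, bond orders sum to 1 (valence 4) → 3 H
Total hydrogens: 12.

12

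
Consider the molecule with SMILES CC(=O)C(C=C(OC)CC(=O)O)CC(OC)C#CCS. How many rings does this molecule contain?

In SMILES, each pair of matching ring-closure digits denotes one ring-closing bond; the number of such bonds equals the number of independent rings.
Ring-closure bonds here: 0.

0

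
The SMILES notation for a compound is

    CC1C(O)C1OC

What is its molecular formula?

C5H10O2

Walk through each heavy atom and fill implicit hydrogens from standard valence (C 4, N 3, O 2, S 2, halogen 1):
  atom 1: C, bond orders sum to 1 (valence 4) → 3 H
  atom 2: C, bond orders sum to 3 (valence 4) → 1 H
  atom 3: C, bond orders sum to 3 (valence 4) → 1 H
  atom 4: O, bond orders sum to 1 (valence 2) → 1 H
  atom 5: C, bond orders sum to 3 (valence 4) → 1 H
  atom 6: O, bond orders sum to 2 (valence 2) → 0 H
  atom 7: C, bond orders sum to 1 (valence 4) → 3 H
Totals → C:5, H:10, O:2.
In Hill order: C5H10O2.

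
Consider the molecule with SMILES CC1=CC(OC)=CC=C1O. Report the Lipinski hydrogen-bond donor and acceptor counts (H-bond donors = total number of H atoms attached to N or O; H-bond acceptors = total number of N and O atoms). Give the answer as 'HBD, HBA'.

1, 2

Donors: find every N or O and count the H atoms it carries.
  atom 5 (O): bond orders sum to 2 → 0 H
  atom 10 (O): bond orders sum to 1 → 1 H
Lipinski HBD = 1.
Acceptors: N atoms = 0, O atoms = 2 → HBA = 2.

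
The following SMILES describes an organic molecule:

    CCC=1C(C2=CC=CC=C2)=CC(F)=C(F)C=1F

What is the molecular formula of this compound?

C14H11F3

Walk through each heavy atom and fill implicit hydrogens from standard valence (C 4, N 3, O 2, S 2, halogen 1):
  atom 1: C, bond orders sum to 1 (valence 4) → 3 H
  atom 2: C, bond orders sum to 2 (valence 4) → 2 H
  atom 3: C, bond orders sum to 4 (valence 4) → 0 H
  atom 4: C, bond orders sum to 4 (valence 4) → 0 H
  atom 5: C, bond orders sum to 4 (valence 4) → 0 H
  atom 6: C, bond orders sum to 3 (valence 4) → 1 H
  atom 7: C, bond orders sum to 3 (valence 4) → 1 H
  atom 8: C, bond orders sum to 3 (valence 4) → 1 H
  atom 9: C, bond orders sum to 3 (valence 4) → 1 H
  atom 10: C, bond orders sum to 3 (valence 4) → 1 H
  atom 11: C, bond orders sum to 3 (valence 4) → 1 H
  atom 12: C, bond orders sum to 4 (valence 4) → 0 H
  atom 13: F (halogen, monovalent) → 0 H
  atom 14: C, bond orders sum to 4 (valence 4) → 0 H
  atom 15: F (halogen, monovalent) → 0 H
  atom 16: C, bond orders sum to 4 (valence 4) → 0 H
  atom 17: F (halogen, monovalent) → 0 H
Totals → C:14, H:11, F:3.
In Hill order: C14H11F3.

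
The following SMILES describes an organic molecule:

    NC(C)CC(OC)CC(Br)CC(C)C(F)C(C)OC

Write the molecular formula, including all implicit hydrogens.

Walk through each heavy atom and fill implicit hydrogens from standard valence (C 4, N 3, O 2, S 2, halogen 1):
  atom 1: N, bond orders sum to 1 (valence 3) → 2 H
  atom 2: C, bond orders sum to 3 (valence 4) → 1 H
  atom 3: C, bond orders sum to 1 (valence 4) → 3 H
  atom 4: C, bond orders sum to 2 (valence 4) → 2 H
  atom 5: C, bond orders sum to 3 (valence 4) → 1 H
  atom 6: O, bond orders sum to 2 (valence 2) → 0 H
  atom 7: C, bond orders sum to 1 (valence 4) → 3 H
  atom 8: C, bond orders sum to 2 (valence 4) → 2 H
  atom 9: C, bond orders sum to 3 (valence 4) → 1 H
  atom 10: Br (halogen, monovalent) → 0 H
  atom 11: C, bond orders sum to 2 (valence 4) → 2 H
  atom 12: C, bond orders sum to 3 (valence 4) → 1 H
  atom 13: C, bond orders sum to 1 (valence 4) → 3 H
  atom 14: C, bond orders sum to 3 (valence 4) → 1 H
  atom 15: F (halogen, monovalent) → 0 H
  atom 16: C, bond orders sum to 3 (valence 4) → 1 H
  atom 17: C, bond orders sum to 1 (valence 4) → 3 H
  atom 18: O, bond orders sum to 2 (valence 2) → 0 H
  atom 19: C, bond orders sum to 1 (valence 4) → 3 H
Totals → C:14, H:29, Br:1, F:1, N:1, O:2.

C14H29BrFNO2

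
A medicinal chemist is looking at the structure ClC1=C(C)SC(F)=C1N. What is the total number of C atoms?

5

Count every carbon token in the SMILES (each C, including those in ring-closure positions and inside branches).
Carbon count: 5.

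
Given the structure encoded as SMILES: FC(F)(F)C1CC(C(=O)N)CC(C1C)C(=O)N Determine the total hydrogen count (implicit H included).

Walk through each heavy atom and fill implicit hydrogens from standard valence (C 4, N 3, O 2, S 2, halogen 1):
  atom 1: F (halogen, monovalent) → 0 H
  atom 2: C, bond orders sum to 4 (valence 4) → 0 H
  atom 3: F (halogen, monovalent) → 0 H
  atom 4: F (halogen, monovalent) → 0 H
  atom 5: C, bond orders sum to 3 (valence 4) → 1 H
  atom 6: C, bond orders sum to 2 (valence 4) → 2 H
  atom 7: C, bond orders sum to 3 (valence 4) → 1 H
  atom 8: C, bond orders sum to 4 (valence 4) → 0 H
  atom 9: O, bond orders sum to 2 (valence 2) → 0 H
  atom 10: N, bond orders sum to 1 (valence 3) → 2 H
  atom 11: C, bond orders sum to 2 (valence 4) → 2 H
  atom 12: C, bond orders sum to 3 (valence 4) → 1 H
  atom 13: C, bond orders sum to 3 (valence 4) → 1 H
  atom 14: C, bond orders sum to 1 (valence 4) → 3 H
  atom 15: C, bond orders sum to 4 (valence 4) → 0 H
  atom 16: O, bond orders sum to 2 (valence 2) → 0 H
  atom 17: N, bond orders sum to 1 (valence 3) → 2 H
Total hydrogens: 15.

15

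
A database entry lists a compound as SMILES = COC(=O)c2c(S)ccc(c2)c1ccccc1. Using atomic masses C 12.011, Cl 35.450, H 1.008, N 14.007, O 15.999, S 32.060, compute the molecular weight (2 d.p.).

First, the molecular formula is C14H12O2S (counting implicit H from valence).
  C: 14 × 12.011 = 168.154
  H: 12 × 1.008 = 12.096
  O: 2 × 15.999 = 31.998
  S: 1 × 32.060 = 32.060
Sum: 14×12.011 + 12×1.008 + 2×15.999 + 1×32.060 = 244.308 → 244.31 g/mol.

244.31 g/mol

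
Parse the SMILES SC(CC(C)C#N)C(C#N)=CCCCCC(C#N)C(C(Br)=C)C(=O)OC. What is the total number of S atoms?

Scan the SMILES for S atoms (remember two-letter symbols like Cl and Br are single atoms).
Sulfur count: 1.

1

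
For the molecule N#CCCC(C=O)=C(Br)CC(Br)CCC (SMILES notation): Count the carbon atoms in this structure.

11

Count every carbon token in the SMILES (each C, including those in ring-closure positions and inside branches).
Carbon count: 11.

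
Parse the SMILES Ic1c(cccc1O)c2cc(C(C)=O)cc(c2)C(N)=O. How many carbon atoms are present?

Count every carbon token in the SMILES (each C, including those in ring-closure positions and inside branches).
Carbon count: 15.

15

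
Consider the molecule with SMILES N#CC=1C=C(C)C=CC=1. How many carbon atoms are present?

8

Count every carbon token in the SMILES (each C, including those in ring-closure positions and inside branches).
Carbon count: 8.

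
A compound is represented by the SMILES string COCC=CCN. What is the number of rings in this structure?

In SMILES, each pair of matching ring-closure digits denotes one ring-closing bond; the number of such bonds equals the number of independent rings.
Ring-closure bonds here: 0.

0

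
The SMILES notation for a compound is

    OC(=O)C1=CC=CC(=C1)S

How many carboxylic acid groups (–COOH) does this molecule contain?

The carboxylic acid motif appears at heavy-atom position 2 in the SMILES.
Other groups present: 1 thiol.
Carboxylic acid count: 1.

1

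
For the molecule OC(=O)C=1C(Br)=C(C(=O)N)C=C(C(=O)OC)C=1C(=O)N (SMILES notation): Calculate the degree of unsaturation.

8

Molecular formula: C11H9BrN2O6.
DoU = (2C + 2 + N − H − X) / 2, where X is the halogen count and O/S are ignored.
    = (2·11 + 2 + 2 − 9 − 1) / 2 = 16 / 2 = 8.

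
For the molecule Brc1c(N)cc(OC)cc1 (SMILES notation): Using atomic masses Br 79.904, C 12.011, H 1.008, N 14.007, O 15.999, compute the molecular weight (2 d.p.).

First, the molecular formula is C7H8BrNO (counting implicit H from valence).
  Br: 1 × 79.904 = 79.904
  C: 7 × 12.011 = 84.077
  H: 8 × 1.008 = 8.064
  N: 1 × 14.007 = 14.007
  O: 1 × 15.999 = 15.999
Sum: 1×79.904 + 7×12.011 + 8×1.008 + 1×14.007 + 1×15.999 = 202.051 → 202.05 g/mol.

202.05 g/mol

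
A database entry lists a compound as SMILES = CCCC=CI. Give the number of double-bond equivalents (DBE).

1

Degree of unsaturation = (number of rings) + (number of π bonds).
Ring closures in the SMILES: 0.
π bonds: 1 double bond (each 1 DoU) → 1 DoU from unsaturation.
Total DoU = 0 + 1 = 1.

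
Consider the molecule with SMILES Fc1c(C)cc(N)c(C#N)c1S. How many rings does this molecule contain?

In SMILES, each pair of matching ring-closure digits denotes one ring-closing bond; the number of such bonds equals the number of independent rings.
Ring-closure bonds here: 1.

1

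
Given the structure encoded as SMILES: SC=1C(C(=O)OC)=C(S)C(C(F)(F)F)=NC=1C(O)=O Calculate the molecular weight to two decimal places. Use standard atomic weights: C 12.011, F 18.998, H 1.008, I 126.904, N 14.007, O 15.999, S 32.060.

First, the molecular formula is C9H6F3NO4S2 (counting implicit H from valence).
  C: 9 × 12.011 = 108.099
  F: 3 × 18.998 = 56.994
  H: 6 × 1.008 = 6.048
  N: 1 × 14.007 = 14.007
  O: 4 × 15.999 = 63.996
  S: 2 × 32.060 = 64.120
Sum: 9×12.011 + 3×18.998 + 6×1.008 + 1×14.007 + 4×15.999 + 2×32.060 = 313.264 → 313.26 g/mol.

313.26 g/mol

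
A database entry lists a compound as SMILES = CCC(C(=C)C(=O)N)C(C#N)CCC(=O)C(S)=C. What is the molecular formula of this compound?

Walk through each heavy atom and fill implicit hydrogens from standard valence (C 4, N 3, O 2, S 2, halogen 1):
  atom 1: C, bond orders sum to 1 (valence 4) → 3 H
  atom 2: C, bond orders sum to 2 (valence 4) → 2 H
  atom 3: C, bond orders sum to 3 (valence 4) → 1 H
  atom 4: C, bond orders sum to 4 (valence 4) → 0 H
  atom 5: C, bond orders sum to 2 (valence 4) → 2 H
  atom 6: C, bond orders sum to 4 (valence 4) → 0 H
  atom 7: O, bond orders sum to 2 (valence 2) → 0 H
  atom 8: N, bond orders sum to 1 (valence 3) → 2 H
  atom 9: C, bond orders sum to 3 (valence 4) → 1 H
  atom 10: C, bond orders sum to 4 (valence 4) → 0 H
  atom 11: N, bond orders sum to 3 (valence 3) → 0 H
  atom 12: C, bond orders sum to 2 (valence 4) → 2 H
  atom 13: C, bond orders sum to 2 (valence 4) → 2 H
  atom 14: C, bond orders sum to 4 (valence 4) → 0 H
  atom 15: O, bond orders sum to 2 (valence 2) → 0 H
  atom 16: C, bond orders sum to 4 (valence 4) → 0 H
  atom 17: S, bond orders sum to 1 (valence 2) → 1 H
  atom 18: C, bond orders sum to 2 (valence 4) → 2 H
Totals → C:13, H:18, N:2, O:2, S:1.

C13H18N2O2S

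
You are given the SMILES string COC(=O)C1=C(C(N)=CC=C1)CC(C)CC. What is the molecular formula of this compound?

Walk through each heavy atom and fill implicit hydrogens from standard valence (C 4, N 3, O 2, S 2, halogen 1):
  atom 1: C, bond orders sum to 1 (valence 4) → 3 H
  atom 2: O, bond orders sum to 2 (valence 2) → 0 H
  atom 3: C, bond orders sum to 4 (valence 4) → 0 H
  atom 4: O, bond orders sum to 2 (valence 2) → 0 H
  atom 5: C, bond orders sum to 4 (valence 4) → 0 H
  atom 6: C, bond orders sum to 4 (valence 4) → 0 H
  atom 7: C, bond orders sum to 4 (valence 4) → 0 H
  atom 8: N, bond orders sum to 1 (valence 3) → 2 H
  atom 9: C, bond orders sum to 3 (valence 4) → 1 H
  atom 10: C, bond orders sum to 3 (valence 4) → 1 H
  atom 11: C, bond orders sum to 3 (valence 4) → 1 H
  atom 12: C, bond orders sum to 2 (valence 4) → 2 H
  atom 13: C, bond orders sum to 3 (valence 4) → 1 H
  atom 14: C, bond orders sum to 1 (valence 4) → 3 H
  atom 15: C, bond orders sum to 2 (valence 4) → 2 H
  atom 16: C, bond orders sum to 1 (valence 4) → 3 H
Totals → C:13, H:19, N:1, O:2.
In Hill order: C13H19NO2.

C13H19NO2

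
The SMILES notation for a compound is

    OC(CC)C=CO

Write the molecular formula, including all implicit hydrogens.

C5H10O2

Walk through each heavy atom and fill implicit hydrogens from standard valence (C 4, N 3, O 2, S 2, halogen 1):
  atom 1: O, bond orders sum to 1 (valence 2) → 1 H
  atom 2: C, bond orders sum to 3 (valence 4) → 1 H
  atom 3: C, bond orders sum to 2 (valence 4) → 2 H
  atom 4: C, bond orders sum to 1 (valence 4) → 3 H
  atom 5: C, bond orders sum to 3 (valence 4) → 1 H
  atom 6: C, bond orders sum to 3 (valence 4) → 1 H
  atom 7: O, bond orders sum to 1 (valence 2) → 1 H
Totals → C:5, H:10, O:2.
In Hill order: C5H10O2.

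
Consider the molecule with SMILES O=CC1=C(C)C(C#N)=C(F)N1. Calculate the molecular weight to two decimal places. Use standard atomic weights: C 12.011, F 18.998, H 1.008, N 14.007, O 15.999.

First, the molecular formula is C7H5FN2O (counting implicit H from valence).
  C: 7 × 12.011 = 84.077
  F: 1 × 18.998 = 18.998
  H: 5 × 1.008 = 5.040
  N: 2 × 14.007 = 28.014
  O: 1 × 15.999 = 15.999
Sum: 7×12.011 + 1×18.998 + 5×1.008 + 2×14.007 + 1×15.999 = 152.128 → 152.13 g/mol.

152.13 g/mol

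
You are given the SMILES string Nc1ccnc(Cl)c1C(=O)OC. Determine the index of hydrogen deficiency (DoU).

Molecular formula: C7H7ClN2O2.
DoU = (2C + 2 + N − H − X) / 2, where X is the halogen count and O/S are ignored.
    = (2·7 + 2 + 2 − 7 − 1) / 2 = 10 / 2 = 5.

5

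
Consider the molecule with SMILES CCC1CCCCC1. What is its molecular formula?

Walk through each heavy atom and fill implicit hydrogens from standard valence (C 4, N 3, O 2, S 2, halogen 1):
  atom 1: C, bond orders sum to 1 (valence 4) → 3 H
  atom 2: C, bond orders sum to 2 (valence 4) → 2 H
  atom 3: C, bond orders sum to 3 (valence 4) → 1 H
  atom 4: C, bond orders sum to 2 (valence 4) → 2 H
  atom 5: C, bond orders sum to 2 (valence 4) → 2 H
  atom 6: C, bond orders sum to 2 (valence 4) → 2 H
  atom 7: C, bond orders sum to 2 (valence 4) → 2 H
  atom 8: C, bond orders sum to 2 (valence 4) → 2 H
Totals → C:8, H:16.
In Hill order: C8H16.

C8H16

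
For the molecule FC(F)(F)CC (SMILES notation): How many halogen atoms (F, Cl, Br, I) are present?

Halogen atoms appear at heavy-atom positions 1, 3, 4 (3×F).
Halogen count: 3.

3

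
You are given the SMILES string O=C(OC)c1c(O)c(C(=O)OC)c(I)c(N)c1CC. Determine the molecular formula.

C12H14INO5

Walk through each heavy atom and fill implicit hydrogens from standard valence (C 4, N 3, O 2, S 2, halogen 1); for lowercase aromatic atoms, an aromatic c carries 1 H when it has two neighbours and 0 H with three, and aromatic n carries 0 H:
  atom 1: O, bond orders sum to 2 (valence 2) → 0 H
  atom 2: C, bond orders sum to 4 (valence 4) → 0 H
  atom 3: O, bond orders sum to 2 (valence 2) → 0 H
  atom 4: C, bond orders sum to 1 (valence 4) → 3 H
  atom 5: aromatic c, 3 neighbours → 0 H
  atom 6: aromatic c, 3 neighbours → 0 H
  atom 7: O, bond orders sum to 1 (valence 2) → 1 H
  atom 8: aromatic c, 3 neighbours → 0 H
  atom 9: C, bond orders sum to 4 (valence 4) → 0 H
  atom 10: O, bond orders sum to 2 (valence 2) → 0 H
  atom 11: O, bond orders sum to 2 (valence 2) → 0 H
  atom 12: C, bond orders sum to 1 (valence 4) → 3 H
  atom 13: aromatic c, 3 neighbours → 0 H
  atom 14: I (halogen, monovalent) → 0 H
  atom 15: aromatic c, 3 neighbours → 0 H
  atom 16: N, bond orders sum to 1 (valence 3) → 2 H
  atom 17: aromatic c, 3 neighbours → 0 H
  atom 18: C, bond orders sum to 2 (valence 4) → 2 H
  atom 19: C, bond orders sum to 1 (valence 4) → 3 H
Totals → C:12, H:14, I:1, N:1, O:5.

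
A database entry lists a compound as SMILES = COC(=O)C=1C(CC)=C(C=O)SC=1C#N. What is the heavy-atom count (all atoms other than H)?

15

Every atom symbol written in the SMILES (organic subset) is one heavy atom; implicit H are not written.
Heavy atoms by element → C:10, N:1, O:3, S:1.
Total: 15.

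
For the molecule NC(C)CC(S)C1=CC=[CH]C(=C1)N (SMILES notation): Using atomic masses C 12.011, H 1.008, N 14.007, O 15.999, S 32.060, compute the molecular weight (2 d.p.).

First, the molecular formula is C10H16N2S (counting implicit H from valence).
  C: 10 × 12.011 = 120.110
  H: 16 × 1.008 = 16.128
  N: 2 × 14.007 = 28.014
  S: 1 × 32.060 = 32.060
Sum: 10×12.011 + 16×1.008 + 2×14.007 + 1×32.060 = 196.312 → 196.31 g/mol.

196.31 g/mol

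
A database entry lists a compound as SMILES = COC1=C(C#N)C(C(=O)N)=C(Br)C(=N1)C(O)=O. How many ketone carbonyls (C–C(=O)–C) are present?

Scan the SMILES for the ketone motif — none present.
Groups that are present: 1 amide, 1 carboxylic acid, 1 ether, 1 nitrile.

0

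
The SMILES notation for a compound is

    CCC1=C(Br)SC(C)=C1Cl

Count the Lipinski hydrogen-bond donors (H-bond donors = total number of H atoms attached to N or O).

Donors: find every N or O and count the H atoms it carries.
  (no N or O atoms present)
Lipinski HBD = 0.

0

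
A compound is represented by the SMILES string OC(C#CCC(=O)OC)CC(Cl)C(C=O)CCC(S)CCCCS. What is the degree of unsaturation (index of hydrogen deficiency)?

Molecular formula: C17H27ClO4S2.
DoU = (2C + 2 + N − H − X) / 2, where X is the halogen count and O/S are ignored.
    = (2·17 + 2 + 0 − 27 − 1) / 2 = 8 / 2 = 4.

4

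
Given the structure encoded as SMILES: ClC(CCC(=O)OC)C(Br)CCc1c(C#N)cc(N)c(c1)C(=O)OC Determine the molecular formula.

Walk through each heavy atom and fill implicit hydrogens from standard valence (C 4, N 3, O 2, S 2, halogen 1); for lowercase aromatic atoms, an aromatic c carries 1 H when it has two neighbours and 0 H with three, and aromatic n carries 0 H:
  atom 1: Cl (halogen, monovalent) → 0 H
  atom 2: C, bond orders sum to 3 (valence 4) → 1 H
  atom 3: C, bond orders sum to 2 (valence 4) → 2 H
  atom 4: C, bond orders sum to 2 (valence 4) → 2 H
  atom 5: C, bond orders sum to 4 (valence 4) → 0 H
  atom 6: O, bond orders sum to 2 (valence 2) → 0 H
  atom 7: O, bond orders sum to 2 (valence 2) → 0 H
  atom 8: C, bond orders sum to 1 (valence 4) → 3 H
  atom 9: C, bond orders sum to 3 (valence 4) → 1 H
  atom 10: Br (halogen, monovalent) → 0 H
  atom 11: C, bond orders sum to 2 (valence 4) → 2 H
  atom 12: C, bond orders sum to 2 (valence 4) → 2 H
  atom 13: aromatic c, 3 neighbours → 0 H
  atom 14: aromatic c, 3 neighbours → 0 H
  atom 15: C, bond orders sum to 4 (valence 4) → 0 H
  atom 16: N, bond orders sum to 3 (valence 3) → 0 H
  atom 17: aromatic c, 2 neighbours → 1 H
  atom 18: aromatic c, 3 neighbours → 0 H
  atom 19: N, bond orders sum to 1 (valence 3) → 2 H
  atom 20: aromatic c, 3 neighbours → 0 H
  atom 21: aromatic c, 2 neighbours → 1 H
  atom 22: C, bond orders sum to 4 (valence 4) → 0 H
  atom 23: O, bond orders sum to 2 (valence 2) → 0 H
  atom 24: O, bond orders sum to 2 (valence 2) → 0 H
  atom 25: C, bond orders sum to 1 (valence 4) → 3 H
Totals → C:17, H:20, Br:1, Cl:1, N:2, O:4.
In Hill order: C17H20BrClN2O4.

C17H20BrClN2O4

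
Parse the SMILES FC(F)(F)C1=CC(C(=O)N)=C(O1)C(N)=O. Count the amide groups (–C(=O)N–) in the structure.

The amide motif appears at heavy-atom positions 8, 13 in the SMILES.
Amide count: 2.

2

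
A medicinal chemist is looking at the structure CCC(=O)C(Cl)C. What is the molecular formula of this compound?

Walk through each heavy atom and fill implicit hydrogens from standard valence (C 4, N 3, O 2, S 2, halogen 1):
  atom 1: C, bond orders sum to 1 (valence 4) → 3 H
  atom 2: C, bond orders sum to 2 (valence 4) → 2 H
  atom 3: C, bond orders sum to 4 (valence 4) → 0 H
  atom 4: O, bond orders sum to 2 (valence 2) → 0 H
  atom 5: C, bond orders sum to 3 (valence 4) → 1 H
  atom 6: Cl (halogen, monovalent) → 0 H
  atom 7: C, bond orders sum to 1 (valence 4) → 3 H
Totals → C:5, H:9, Cl:1, O:1.

C5H9ClO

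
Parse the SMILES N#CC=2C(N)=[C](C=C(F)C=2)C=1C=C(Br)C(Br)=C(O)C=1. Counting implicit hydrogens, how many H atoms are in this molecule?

7

Walk through each heavy atom and fill implicit hydrogens from standard valence (C 4, N 3, O 2, S 2, halogen 1):
  atom 1: N, bond orders sum to 3 (valence 3) → 0 H
  atom 2: C, bond orders sum to 4 (valence 4) → 0 H
  atom 3: C, bond orders sum to 4 (valence 4) → 0 H
  atom 4: C, bond orders sum to 4 (valence 4) → 0 H
  atom 5: N, bond orders sum to 1 (valence 3) → 2 H
  atom 6: C with explicit H count 0
  atom 7: C, bond orders sum to 3 (valence 4) → 1 H
  atom 8: C, bond orders sum to 4 (valence 4) → 0 H
  atom 9: F (halogen, monovalent) → 0 H
  atom 10: C, bond orders sum to 3 (valence 4) → 1 H
  atom 11: C, bond orders sum to 4 (valence 4) → 0 H
  atom 12: C, bond orders sum to 3 (valence 4) → 1 H
  atom 13: C, bond orders sum to 4 (valence 4) → 0 H
  atom 14: Br (halogen, monovalent) → 0 H
  atom 15: C, bond orders sum to 4 (valence 4) → 0 H
  atom 16: Br (halogen, monovalent) → 0 H
  atom 17: C, bond orders sum to 4 (valence 4) → 0 H
  atom 18: O, bond orders sum to 1 (valence 2) → 1 H
  atom 19: C, bond orders sum to 3 (valence 4) → 1 H
Total hydrogens: 7.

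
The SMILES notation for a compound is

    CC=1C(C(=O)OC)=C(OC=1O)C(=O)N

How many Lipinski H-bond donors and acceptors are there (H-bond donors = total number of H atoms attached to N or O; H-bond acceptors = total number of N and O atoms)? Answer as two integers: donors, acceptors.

Donors: find every N or O and count the H atoms it carries.
  atom 5 (O): bond orders sum to 2 → 0 H
  atom 6 (O): bond orders sum to 2 → 0 H
  atom 9 (O): bond orders sum to 2 → 0 H
  atom 11 (O): bond orders sum to 1 → 1 H
  atom 13 (O): bond orders sum to 2 → 0 H
  atom 14 (N): bond orders sum to 1 → 2 H
Lipinski HBD = 3.
Acceptors: N atoms = 1, O atoms = 5 → HBA = 6.

3, 6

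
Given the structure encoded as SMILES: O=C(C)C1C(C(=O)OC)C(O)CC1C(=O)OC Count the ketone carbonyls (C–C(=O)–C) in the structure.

1

The ketone motif appears at heavy-atom position 2 in the SMILES.
Other groups present: 2 ester, 1 hydroxyl.
Ketone count: 1.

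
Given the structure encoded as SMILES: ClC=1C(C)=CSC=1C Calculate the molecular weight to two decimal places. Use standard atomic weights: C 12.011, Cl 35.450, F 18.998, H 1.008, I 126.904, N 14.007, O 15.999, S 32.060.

146.63 g/mol

First, the molecular formula is C6H7ClS (counting implicit H from valence).
  C: 6 × 12.011 = 72.066
  Cl: 1 × 35.450 = 35.450
  H: 7 × 1.008 = 7.056
  S: 1 × 32.060 = 32.060
Sum: 6×12.011 + 1×35.450 + 7×1.008 + 1×32.060 = 146.632 → 146.63 g/mol.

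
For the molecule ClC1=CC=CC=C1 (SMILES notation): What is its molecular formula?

Walk through each heavy atom and fill implicit hydrogens from standard valence (C 4, N 3, O 2, S 2, halogen 1):
  atom 1: Cl (halogen, monovalent) → 0 H
  atom 2: C, bond orders sum to 4 (valence 4) → 0 H
  atom 3: C, bond orders sum to 3 (valence 4) → 1 H
  atom 4: C, bond orders sum to 3 (valence 4) → 1 H
  atom 5: C, bond orders sum to 3 (valence 4) → 1 H
  atom 6: C, bond orders sum to 3 (valence 4) → 1 H
  atom 7: C, bond orders sum to 3 (valence 4) → 1 H
Totals → C:6, H:5, Cl:1.

C6H5Cl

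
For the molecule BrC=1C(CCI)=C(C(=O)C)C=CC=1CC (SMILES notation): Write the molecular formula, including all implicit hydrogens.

Walk through each heavy atom and fill implicit hydrogens from standard valence (C 4, N 3, O 2, S 2, halogen 1):
  atom 1: Br (halogen, monovalent) → 0 H
  atom 2: C, bond orders sum to 4 (valence 4) → 0 H
  atom 3: C, bond orders sum to 4 (valence 4) → 0 H
  atom 4: C, bond orders sum to 2 (valence 4) → 2 H
  atom 5: C, bond orders sum to 2 (valence 4) → 2 H
  atom 6: I (halogen, monovalent) → 0 H
  atom 7: C, bond orders sum to 4 (valence 4) → 0 H
  atom 8: C, bond orders sum to 4 (valence 4) → 0 H
  atom 9: O, bond orders sum to 2 (valence 2) → 0 H
  atom 10: C, bond orders sum to 1 (valence 4) → 3 H
  atom 11: C, bond orders sum to 3 (valence 4) → 1 H
  atom 12: C, bond orders sum to 3 (valence 4) → 1 H
  atom 13: C, bond orders sum to 4 (valence 4) → 0 H
  atom 14: C, bond orders sum to 2 (valence 4) → 2 H
  atom 15: C, bond orders sum to 1 (valence 4) → 3 H
Totals → C:12, H:14, Br:1, I:1, O:1.
In Hill order: C12H14BrIO.

C12H14BrIO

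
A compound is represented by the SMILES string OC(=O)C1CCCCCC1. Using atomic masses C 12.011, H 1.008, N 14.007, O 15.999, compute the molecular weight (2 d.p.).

142.20 g/mol

First, the molecular formula is C8H14O2 (counting implicit H from valence).
  C: 8 × 12.011 = 96.088
  H: 14 × 1.008 = 14.112
  O: 2 × 15.999 = 31.998
Sum: 8×12.011 + 14×1.008 + 2×15.999 = 142.198 → 142.20 g/mol.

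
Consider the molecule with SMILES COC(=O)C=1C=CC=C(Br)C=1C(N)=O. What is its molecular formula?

Walk through each heavy atom and fill implicit hydrogens from standard valence (C 4, N 3, O 2, S 2, halogen 1):
  atom 1: C, bond orders sum to 1 (valence 4) → 3 H
  atom 2: O, bond orders sum to 2 (valence 2) → 0 H
  atom 3: C, bond orders sum to 4 (valence 4) → 0 H
  atom 4: O, bond orders sum to 2 (valence 2) → 0 H
  atom 5: C, bond orders sum to 4 (valence 4) → 0 H
  atom 6: C, bond orders sum to 3 (valence 4) → 1 H
  atom 7: C, bond orders sum to 3 (valence 4) → 1 H
  atom 8: C, bond orders sum to 3 (valence 4) → 1 H
  atom 9: C, bond orders sum to 4 (valence 4) → 0 H
  atom 10: Br (halogen, monovalent) → 0 H
  atom 11: C, bond orders sum to 4 (valence 4) → 0 H
  atom 12: C, bond orders sum to 4 (valence 4) → 0 H
  atom 13: N, bond orders sum to 1 (valence 3) → 2 H
  atom 14: O, bond orders sum to 2 (valence 2) → 0 H
Totals → C:9, H:8, Br:1, N:1, O:3.

C9H8BrNO3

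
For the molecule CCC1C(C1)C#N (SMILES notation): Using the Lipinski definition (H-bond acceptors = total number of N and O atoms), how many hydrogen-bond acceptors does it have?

N atoms: 1; O atoms: 0.
Lipinski HBA = 1 + 0 = 1.

1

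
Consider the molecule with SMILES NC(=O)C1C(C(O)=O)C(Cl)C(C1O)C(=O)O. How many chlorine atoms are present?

1

Scan the SMILES for Cl atoms (remember two-letter symbols like Cl and Br are single atoms).
Chlorine count: 1.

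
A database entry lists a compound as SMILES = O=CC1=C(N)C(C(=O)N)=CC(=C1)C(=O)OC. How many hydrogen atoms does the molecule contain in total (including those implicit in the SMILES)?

10

Walk through each heavy atom and fill implicit hydrogens from standard valence (C 4, N 3, O 2, S 2, halogen 1):
  atom 1: O, bond orders sum to 2 (valence 2) → 0 H
  atom 2: C, bond orders sum to 3 (valence 4) → 1 H
  atom 3: C, bond orders sum to 4 (valence 4) → 0 H
  atom 4: C, bond orders sum to 4 (valence 4) → 0 H
  atom 5: N, bond orders sum to 1 (valence 3) → 2 H
  atom 6: C, bond orders sum to 4 (valence 4) → 0 H
  atom 7: C, bond orders sum to 4 (valence 4) → 0 H
  atom 8: O, bond orders sum to 2 (valence 2) → 0 H
  atom 9: N, bond orders sum to 1 (valence 3) → 2 H
  atom 10: C, bond orders sum to 3 (valence 4) → 1 H
  atom 11: C, bond orders sum to 4 (valence 4) → 0 H
  atom 12: C, bond orders sum to 3 (valence 4) → 1 H
  atom 13: C, bond orders sum to 4 (valence 4) → 0 H
  atom 14: O, bond orders sum to 2 (valence 2) → 0 H
  atom 15: O, bond orders sum to 2 (valence 2) → 0 H
  atom 16: C, bond orders sum to 1 (valence 4) → 3 H
Total hydrogens: 10.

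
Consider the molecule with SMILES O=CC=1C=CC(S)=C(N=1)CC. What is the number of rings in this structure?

In SMILES, each pair of matching ring-closure digits denotes one ring-closing bond; the number of such bonds equals the number of independent rings.
Ring-closure bonds here: 1.

1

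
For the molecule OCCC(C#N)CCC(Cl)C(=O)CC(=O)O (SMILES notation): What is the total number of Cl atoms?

Scan the SMILES for Cl atoms (remember two-letter symbols like Cl and Br are single atoms).
Chlorine count: 1.

1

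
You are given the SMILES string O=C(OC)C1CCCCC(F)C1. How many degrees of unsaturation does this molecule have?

Degree of unsaturation = (number of rings) + (number of π bonds).
Ring closures in the SMILES: 1.
π bonds: 1 double bond (each 1 DoU) → 1 DoU from unsaturation.
Total DoU = 1 + 1 = 2.

2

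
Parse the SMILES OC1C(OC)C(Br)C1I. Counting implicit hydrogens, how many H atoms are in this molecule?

8

Walk through each heavy atom and fill implicit hydrogens from standard valence (C 4, N 3, O 2, S 2, halogen 1):
  atom 1: O, bond orders sum to 1 (valence 2) → 1 H
  atom 2: C, bond orders sum to 3 (valence 4) → 1 H
  atom 3: C, bond orders sum to 3 (valence 4) → 1 H
  atom 4: O, bond orders sum to 2 (valence 2) → 0 H
  atom 5: C, bond orders sum to 1 (valence 4) → 3 H
  atom 6: C, bond orders sum to 3 (valence 4) → 1 H
  atom 7: Br (halogen, monovalent) → 0 H
  atom 8: C, bond orders sum to 3 (valence 4) → 1 H
  atom 9: I (halogen, monovalent) → 0 H
Total hydrogens: 8.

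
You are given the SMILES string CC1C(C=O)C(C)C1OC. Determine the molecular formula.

C8H14O2

Walk through each heavy atom and fill implicit hydrogens from standard valence (C 4, N 3, O 2, S 2, halogen 1):
  atom 1: C, bond orders sum to 1 (valence 4) → 3 H
  atom 2: C, bond orders sum to 3 (valence 4) → 1 H
  atom 3: C, bond orders sum to 3 (valence 4) → 1 H
  atom 4: C, bond orders sum to 3 (valence 4) → 1 H
  atom 5: O, bond orders sum to 2 (valence 2) → 0 H
  atom 6: C, bond orders sum to 3 (valence 4) → 1 H
  atom 7: C, bond orders sum to 1 (valence 4) → 3 H
  atom 8: C, bond orders sum to 3 (valence 4) → 1 H
  atom 9: O, bond orders sum to 2 (valence 2) → 0 H
  atom 10: C, bond orders sum to 1 (valence 4) → 3 H
Totals → C:8, H:14, O:2.
In Hill order: C8H14O2.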